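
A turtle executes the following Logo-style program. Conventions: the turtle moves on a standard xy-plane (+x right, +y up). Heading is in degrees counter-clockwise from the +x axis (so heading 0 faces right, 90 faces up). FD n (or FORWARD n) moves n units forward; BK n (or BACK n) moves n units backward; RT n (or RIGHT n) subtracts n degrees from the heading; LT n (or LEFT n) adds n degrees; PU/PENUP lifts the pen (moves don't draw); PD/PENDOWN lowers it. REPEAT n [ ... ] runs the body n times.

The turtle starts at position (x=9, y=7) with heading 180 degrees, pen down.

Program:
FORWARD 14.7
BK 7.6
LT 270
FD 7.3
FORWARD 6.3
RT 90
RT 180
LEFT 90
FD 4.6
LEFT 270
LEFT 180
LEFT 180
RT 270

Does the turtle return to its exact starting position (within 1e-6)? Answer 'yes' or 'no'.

Answer: no

Derivation:
Executing turtle program step by step:
Start: pos=(9,7), heading=180, pen down
FD 14.7: (9,7) -> (-5.7,7) [heading=180, draw]
BK 7.6: (-5.7,7) -> (1.9,7) [heading=180, draw]
LT 270: heading 180 -> 90
FD 7.3: (1.9,7) -> (1.9,14.3) [heading=90, draw]
FD 6.3: (1.9,14.3) -> (1.9,20.6) [heading=90, draw]
RT 90: heading 90 -> 0
RT 180: heading 0 -> 180
LT 90: heading 180 -> 270
FD 4.6: (1.9,20.6) -> (1.9,16) [heading=270, draw]
LT 270: heading 270 -> 180
LT 180: heading 180 -> 0
LT 180: heading 0 -> 180
RT 270: heading 180 -> 270
Final: pos=(1.9,16), heading=270, 5 segment(s) drawn

Start position: (9, 7)
Final position: (1.9, 16)
Distance = 11.463; >= 1e-6 -> NOT closed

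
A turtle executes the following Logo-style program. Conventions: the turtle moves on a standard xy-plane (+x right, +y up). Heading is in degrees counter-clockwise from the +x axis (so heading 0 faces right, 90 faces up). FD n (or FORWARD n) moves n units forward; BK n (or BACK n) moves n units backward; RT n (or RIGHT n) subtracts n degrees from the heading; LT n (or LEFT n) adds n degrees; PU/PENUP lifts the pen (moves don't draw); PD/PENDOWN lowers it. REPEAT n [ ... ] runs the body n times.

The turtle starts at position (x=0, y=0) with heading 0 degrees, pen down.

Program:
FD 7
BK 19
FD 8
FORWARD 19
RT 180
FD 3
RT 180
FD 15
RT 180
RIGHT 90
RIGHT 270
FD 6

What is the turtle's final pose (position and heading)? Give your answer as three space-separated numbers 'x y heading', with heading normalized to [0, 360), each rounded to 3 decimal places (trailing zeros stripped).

Executing turtle program step by step:
Start: pos=(0,0), heading=0, pen down
FD 7: (0,0) -> (7,0) [heading=0, draw]
BK 19: (7,0) -> (-12,0) [heading=0, draw]
FD 8: (-12,0) -> (-4,0) [heading=0, draw]
FD 19: (-4,0) -> (15,0) [heading=0, draw]
RT 180: heading 0 -> 180
FD 3: (15,0) -> (12,0) [heading=180, draw]
RT 180: heading 180 -> 0
FD 15: (12,0) -> (27,0) [heading=0, draw]
RT 180: heading 0 -> 180
RT 90: heading 180 -> 90
RT 270: heading 90 -> 180
FD 6: (27,0) -> (21,0) [heading=180, draw]
Final: pos=(21,0), heading=180, 7 segment(s) drawn

Answer: 21 0 180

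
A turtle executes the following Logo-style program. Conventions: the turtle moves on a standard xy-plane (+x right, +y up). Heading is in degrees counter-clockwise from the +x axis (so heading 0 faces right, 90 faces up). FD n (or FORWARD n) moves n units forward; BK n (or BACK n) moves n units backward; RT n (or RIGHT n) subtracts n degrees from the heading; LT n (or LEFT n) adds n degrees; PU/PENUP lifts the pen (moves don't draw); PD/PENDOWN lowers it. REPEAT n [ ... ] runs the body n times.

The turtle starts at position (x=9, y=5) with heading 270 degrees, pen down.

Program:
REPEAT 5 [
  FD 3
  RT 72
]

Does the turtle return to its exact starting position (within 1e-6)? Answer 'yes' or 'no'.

Answer: yes

Derivation:
Executing turtle program step by step:
Start: pos=(9,5), heading=270, pen down
REPEAT 5 [
  -- iteration 1/5 --
  FD 3: (9,5) -> (9,2) [heading=270, draw]
  RT 72: heading 270 -> 198
  -- iteration 2/5 --
  FD 3: (9,2) -> (6.147,1.073) [heading=198, draw]
  RT 72: heading 198 -> 126
  -- iteration 3/5 --
  FD 3: (6.147,1.073) -> (4.383,3.5) [heading=126, draw]
  RT 72: heading 126 -> 54
  -- iteration 4/5 --
  FD 3: (4.383,3.5) -> (6.147,5.927) [heading=54, draw]
  RT 72: heading 54 -> 342
  -- iteration 5/5 --
  FD 3: (6.147,5.927) -> (9,5) [heading=342, draw]
  RT 72: heading 342 -> 270
]
Final: pos=(9,5), heading=270, 5 segment(s) drawn

Start position: (9, 5)
Final position: (9, 5)
Distance = 0; < 1e-6 -> CLOSED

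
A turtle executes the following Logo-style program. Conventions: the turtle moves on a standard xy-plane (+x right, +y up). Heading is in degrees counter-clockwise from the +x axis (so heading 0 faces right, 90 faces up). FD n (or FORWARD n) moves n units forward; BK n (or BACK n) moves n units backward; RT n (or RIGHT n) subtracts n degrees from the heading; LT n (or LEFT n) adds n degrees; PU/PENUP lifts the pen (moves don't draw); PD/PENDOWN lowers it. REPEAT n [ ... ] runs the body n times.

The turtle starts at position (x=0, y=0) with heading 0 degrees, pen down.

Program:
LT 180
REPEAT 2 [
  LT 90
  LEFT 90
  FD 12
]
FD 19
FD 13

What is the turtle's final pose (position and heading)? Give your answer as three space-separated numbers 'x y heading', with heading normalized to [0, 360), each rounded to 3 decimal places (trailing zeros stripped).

Answer: -32 0 180

Derivation:
Executing turtle program step by step:
Start: pos=(0,0), heading=0, pen down
LT 180: heading 0 -> 180
REPEAT 2 [
  -- iteration 1/2 --
  LT 90: heading 180 -> 270
  LT 90: heading 270 -> 0
  FD 12: (0,0) -> (12,0) [heading=0, draw]
  -- iteration 2/2 --
  LT 90: heading 0 -> 90
  LT 90: heading 90 -> 180
  FD 12: (12,0) -> (0,0) [heading=180, draw]
]
FD 19: (0,0) -> (-19,0) [heading=180, draw]
FD 13: (-19,0) -> (-32,0) [heading=180, draw]
Final: pos=(-32,0), heading=180, 4 segment(s) drawn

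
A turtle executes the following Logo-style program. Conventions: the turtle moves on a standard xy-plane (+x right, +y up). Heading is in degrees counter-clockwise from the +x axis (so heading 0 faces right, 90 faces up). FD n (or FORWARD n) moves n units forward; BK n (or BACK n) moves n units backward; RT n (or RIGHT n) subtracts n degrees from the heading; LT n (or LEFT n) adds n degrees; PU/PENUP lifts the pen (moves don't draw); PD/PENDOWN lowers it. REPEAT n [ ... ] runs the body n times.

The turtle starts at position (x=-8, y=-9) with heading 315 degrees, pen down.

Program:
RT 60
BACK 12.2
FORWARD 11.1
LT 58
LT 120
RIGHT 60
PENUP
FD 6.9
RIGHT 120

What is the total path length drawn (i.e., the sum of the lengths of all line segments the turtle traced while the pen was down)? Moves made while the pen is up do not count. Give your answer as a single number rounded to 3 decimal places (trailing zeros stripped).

Executing turtle program step by step:
Start: pos=(-8,-9), heading=315, pen down
RT 60: heading 315 -> 255
BK 12.2: (-8,-9) -> (-4.842,2.784) [heading=255, draw]
FD 11.1: (-4.842,2.784) -> (-7.715,-7.937) [heading=255, draw]
LT 58: heading 255 -> 313
LT 120: heading 313 -> 73
RT 60: heading 73 -> 13
PU: pen up
FD 6.9: (-7.715,-7.937) -> (-0.992,-6.385) [heading=13, move]
RT 120: heading 13 -> 253
Final: pos=(-0.992,-6.385), heading=253, 2 segment(s) drawn

Segment lengths:
  seg 1: (-8,-9) -> (-4.842,2.784), length = 12.2
  seg 2: (-4.842,2.784) -> (-7.715,-7.937), length = 11.1
Total = 23.3

Answer: 23.3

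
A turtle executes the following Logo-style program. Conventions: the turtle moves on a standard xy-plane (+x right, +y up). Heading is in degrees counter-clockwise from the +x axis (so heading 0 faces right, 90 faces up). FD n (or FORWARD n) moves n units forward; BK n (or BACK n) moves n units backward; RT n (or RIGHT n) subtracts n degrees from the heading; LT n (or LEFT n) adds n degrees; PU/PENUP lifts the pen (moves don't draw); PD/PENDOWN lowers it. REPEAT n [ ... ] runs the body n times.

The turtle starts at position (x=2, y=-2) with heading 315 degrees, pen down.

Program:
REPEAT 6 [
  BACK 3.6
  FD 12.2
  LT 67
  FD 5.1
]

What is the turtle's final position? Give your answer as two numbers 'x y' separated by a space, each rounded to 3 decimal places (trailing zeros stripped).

Executing turtle program step by step:
Start: pos=(2,-2), heading=315, pen down
REPEAT 6 [
  -- iteration 1/6 --
  BK 3.6: (2,-2) -> (-0.546,0.546) [heading=315, draw]
  FD 12.2: (-0.546,0.546) -> (8.081,-8.081) [heading=315, draw]
  LT 67: heading 315 -> 22
  FD 5.1: (8.081,-8.081) -> (12.81,-6.171) [heading=22, draw]
  -- iteration 2/6 --
  BK 3.6: (12.81,-6.171) -> (9.472,-7.519) [heading=22, draw]
  FD 12.2: (9.472,-7.519) -> (20.784,-2.949) [heading=22, draw]
  LT 67: heading 22 -> 89
  FD 5.1: (20.784,-2.949) -> (20.873,2.15) [heading=89, draw]
  -- iteration 3/6 --
  BK 3.6: (20.873,2.15) -> (20.81,-1.449) [heading=89, draw]
  FD 12.2: (20.81,-1.449) -> (21.023,10.749) [heading=89, draw]
  LT 67: heading 89 -> 156
  FD 5.1: (21.023,10.749) -> (16.364,12.823) [heading=156, draw]
  -- iteration 4/6 --
  BK 3.6: (16.364,12.823) -> (19.652,11.359) [heading=156, draw]
  FD 12.2: (19.652,11.359) -> (8.507,16.321) [heading=156, draw]
  LT 67: heading 156 -> 223
  FD 5.1: (8.507,16.321) -> (4.777,12.843) [heading=223, draw]
  -- iteration 5/6 --
  BK 3.6: (4.777,12.843) -> (7.41,15.298) [heading=223, draw]
  FD 12.2: (7.41,15.298) -> (-1.512,6.978) [heading=223, draw]
  LT 67: heading 223 -> 290
  FD 5.1: (-1.512,6.978) -> (0.232,2.185) [heading=290, draw]
  -- iteration 6/6 --
  BK 3.6: (0.232,2.185) -> (-0.999,5.568) [heading=290, draw]
  FD 12.2: (-0.999,5.568) -> (3.173,-5.896) [heading=290, draw]
  LT 67: heading 290 -> 357
  FD 5.1: (3.173,-5.896) -> (8.266,-6.163) [heading=357, draw]
]
Final: pos=(8.266,-6.163), heading=357, 18 segment(s) drawn

Answer: 8.266 -6.163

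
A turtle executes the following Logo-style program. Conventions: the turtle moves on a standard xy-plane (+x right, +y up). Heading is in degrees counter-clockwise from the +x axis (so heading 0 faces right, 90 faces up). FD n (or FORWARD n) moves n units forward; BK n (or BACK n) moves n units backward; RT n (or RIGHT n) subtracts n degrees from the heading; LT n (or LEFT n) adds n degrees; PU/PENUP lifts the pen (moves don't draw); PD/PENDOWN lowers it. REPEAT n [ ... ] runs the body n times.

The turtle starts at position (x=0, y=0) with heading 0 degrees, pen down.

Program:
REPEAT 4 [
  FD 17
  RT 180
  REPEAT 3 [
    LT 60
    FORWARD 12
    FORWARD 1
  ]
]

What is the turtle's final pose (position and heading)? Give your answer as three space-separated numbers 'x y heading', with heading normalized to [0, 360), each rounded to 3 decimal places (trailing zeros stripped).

Executing turtle program step by step:
Start: pos=(0,0), heading=0, pen down
REPEAT 4 [
  -- iteration 1/4 --
  FD 17: (0,0) -> (17,0) [heading=0, draw]
  RT 180: heading 0 -> 180
  REPEAT 3 [
    -- iteration 1/3 --
    LT 60: heading 180 -> 240
    FD 12: (17,0) -> (11,-10.392) [heading=240, draw]
    FD 1: (11,-10.392) -> (10.5,-11.258) [heading=240, draw]
    -- iteration 2/3 --
    LT 60: heading 240 -> 300
    FD 12: (10.5,-11.258) -> (16.5,-21.651) [heading=300, draw]
    FD 1: (16.5,-21.651) -> (17,-22.517) [heading=300, draw]
    -- iteration 3/3 --
    LT 60: heading 300 -> 0
    FD 12: (17,-22.517) -> (29,-22.517) [heading=0, draw]
    FD 1: (29,-22.517) -> (30,-22.517) [heading=0, draw]
  ]
  -- iteration 2/4 --
  FD 17: (30,-22.517) -> (47,-22.517) [heading=0, draw]
  RT 180: heading 0 -> 180
  REPEAT 3 [
    -- iteration 1/3 --
    LT 60: heading 180 -> 240
    FD 12: (47,-22.517) -> (41,-32.909) [heading=240, draw]
    FD 1: (41,-32.909) -> (40.5,-33.775) [heading=240, draw]
    -- iteration 2/3 --
    LT 60: heading 240 -> 300
    FD 12: (40.5,-33.775) -> (46.5,-44.167) [heading=300, draw]
    FD 1: (46.5,-44.167) -> (47,-45.033) [heading=300, draw]
    -- iteration 3/3 --
    LT 60: heading 300 -> 0
    FD 12: (47,-45.033) -> (59,-45.033) [heading=0, draw]
    FD 1: (59,-45.033) -> (60,-45.033) [heading=0, draw]
  ]
  -- iteration 3/4 --
  FD 17: (60,-45.033) -> (77,-45.033) [heading=0, draw]
  RT 180: heading 0 -> 180
  REPEAT 3 [
    -- iteration 1/3 --
    LT 60: heading 180 -> 240
    FD 12: (77,-45.033) -> (71,-55.426) [heading=240, draw]
    FD 1: (71,-55.426) -> (70.5,-56.292) [heading=240, draw]
    -- iteration 2/3 --
    LT 60: heading 240 -> 300
    FD 12: (70.5,-56.292) -> (76.5,-66.684) [heading=300, draw]
    FD 1: (76.5,-66.684) -> (77,-67.55) [heading=300, draw]
    -- iteration 3/3 --
    LT 60: heading 300 -> 0
    FD 12: (77,-67.55) -> (89,-67.55) [heading=0, draw]
    FD 1: (89,-67.55) -> (90,-67.55) [heading=0, draw]
  ]
  -- iteration 4/4 --
  FD 17: (90,-67.55) -> (107,-67.55) [heading=0, draw]
  RT 180: heading 0 -> 180
  REPEAT 3 [
    -- iteration 1/3 --
    LT 60: heading 180 -> 240
    FD 12: (107,-67.55) -> (101,-77.942) [heading=240, draw]
    FD 1: (101,-77.942) -> (100.5,-78.808) [heading=240, draw]
    -- iteration 2/3 --
    LT 60: heading 240 -> 300
    FD 12: (100.5,-78.808) -> (106.5,-89.201) [heading=300, draw]
    FD 1: (106.5,-89.201) -> (107,-90.067) [heading=300, draw]
    -- iteration 3/3 --
    LT 60: heading 300 -> 0
    FD 12: (107,-90.067) -> (119,-90.067) [heading=0, draw]
    FD 1: (119,-90.067) -> (120,-90.067) [heading=0, draw]
  ]
]
Final: pos=(120,-90.067), heading=0, 28 segment(s) drawn

Answer: 120 -90.067 0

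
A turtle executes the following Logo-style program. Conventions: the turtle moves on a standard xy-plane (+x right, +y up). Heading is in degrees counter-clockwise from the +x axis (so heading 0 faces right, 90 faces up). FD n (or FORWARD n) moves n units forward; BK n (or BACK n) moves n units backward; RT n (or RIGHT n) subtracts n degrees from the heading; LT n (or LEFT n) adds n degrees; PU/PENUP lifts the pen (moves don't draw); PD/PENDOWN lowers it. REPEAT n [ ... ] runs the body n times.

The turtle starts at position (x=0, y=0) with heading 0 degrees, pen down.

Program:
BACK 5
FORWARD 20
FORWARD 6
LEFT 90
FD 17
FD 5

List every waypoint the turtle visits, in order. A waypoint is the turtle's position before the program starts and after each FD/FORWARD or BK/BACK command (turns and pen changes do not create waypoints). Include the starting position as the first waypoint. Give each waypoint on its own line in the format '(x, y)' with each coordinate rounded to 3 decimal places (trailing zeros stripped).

Answer: (0, 0)
(-5, 0)
(15, 0)
(21, 0)
(21, 17)
(21, 22)

Derivation:
Executing turtle program step by step:
Start: pos=(0,0), heading=0, pen down
BK 5: (0,0) -> (-5,0) [heading=0, draw]
FD 20: (-5,0) -> (15,0) [heading=0, draw]
FD 6: (15,0) -> (21,0) [heading=0, draw]
LT 90: heading 0 -> 90
FD 17: (21,0) -> (21,17) [heading=90, draw]
FD 5: (21,17) -> (21,22) [heading=90, draw]
Final: pos=(21,22), heading=90, 5 segment(s) drawn
Waypoints (6 total):
(0, 0)
(-5, 0)
(15, 0)
(21, 0)
(21, 17)
(21, 22)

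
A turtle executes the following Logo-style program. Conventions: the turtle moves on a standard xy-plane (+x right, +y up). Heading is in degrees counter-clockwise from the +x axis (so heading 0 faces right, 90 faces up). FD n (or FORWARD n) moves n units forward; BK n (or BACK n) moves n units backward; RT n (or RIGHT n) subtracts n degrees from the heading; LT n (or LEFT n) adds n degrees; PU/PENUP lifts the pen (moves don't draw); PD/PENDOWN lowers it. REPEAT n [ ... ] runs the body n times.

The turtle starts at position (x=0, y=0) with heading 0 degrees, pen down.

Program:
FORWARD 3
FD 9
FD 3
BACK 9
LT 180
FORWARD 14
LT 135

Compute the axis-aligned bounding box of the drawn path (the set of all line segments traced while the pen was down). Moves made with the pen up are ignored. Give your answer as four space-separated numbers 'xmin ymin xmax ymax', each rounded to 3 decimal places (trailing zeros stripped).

Answer: -8 0 15 0

Derivation:
Executing turtle program step by step:
Start: pos=(0,0), heading=0, pen down
FD 3: (0,0) -> (3,0) [heading=0, draw]
FD 9: (3,0) -> (12,0) [heading=0, draw]
FD 3: (12,0) -> (15,0) [heading=0, draw]
BK 9: (15,0) -> (6,0) [heading=0, draw]
LT 180: heading 0 -> 180
FD 14: (6,0) -> (-8,0) [heading=180, draw]
LT 135: heading 180 -> 315
Final: pos=(-8,0), heading=315, 5 segment(s) drawn

Segment endpoints: x in {-8, 0, 3, 6, 12, 15}, y in {0, 0}
xmin=-8, ymin=0, xmax=15, ymax=0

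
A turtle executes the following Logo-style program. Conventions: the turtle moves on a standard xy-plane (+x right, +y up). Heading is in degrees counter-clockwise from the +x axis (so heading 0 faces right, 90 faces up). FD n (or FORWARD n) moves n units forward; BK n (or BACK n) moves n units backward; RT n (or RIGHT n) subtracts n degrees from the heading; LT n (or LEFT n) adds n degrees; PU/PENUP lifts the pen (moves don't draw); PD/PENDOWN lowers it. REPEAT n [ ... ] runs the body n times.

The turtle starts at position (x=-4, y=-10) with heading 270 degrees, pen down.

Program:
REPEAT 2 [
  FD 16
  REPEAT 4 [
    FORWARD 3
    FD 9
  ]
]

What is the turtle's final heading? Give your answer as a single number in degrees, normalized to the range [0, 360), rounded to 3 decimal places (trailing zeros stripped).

Answer: 270

Derivation:
Executing turtle program step by step:
Start: pos=(-4,-10), heading=270, pen down
REPEAT 2 [
  -- iteration 1/2 --
  FD 16: (-4,-10) -> (-4,-26) [heading=270, draw]
  REPEAT 4 [
    -- iteration 1/4 --
    FD 3: (-4,-26) -> (-4,-29) [heading=270, draw]
    FD 9: (-4,-29) -> (-4,-38) [heading=270, draw]
    -- iteration 2/4 --
    FD 3: (-4,-38) -> (-4,-41) [heading=270, draw]
    FD 9: (-4,-41) -> (-4,-50) [heading=270, draw]
    -- iteration 3/4 --
    FD 3: (-4,-50) -> (-4,-53) [heading=270, draw]
    FD 9: (-4,-53) -> (-4,-62) [heading=270, draw]
    -- iteration 4/4 --
    FD 3: (-4,-62) -> (-4,-65) [heading=270, draw]
    FD 9: (-4,-65) -> (-4,-74) [heading=270, draw]
  ]
  -- iteration 2/2 --
  FD 16: (-4,-74) -> (-4,-90) [heading=270, draw]
  REPEAT 4 [
    -- iteration 1/4 --
    FD 3: (-4,-90) -> (-4,-93) [heading=270, draw]
    FD 9: (-4,-93) -> (-4,-102) [heading=270, draw]
    -- iteration 2/4 --
    FD 3: (-4,-102) -> (-4,-105) [heading=270, draw]
    FD 9: (-4,-105) -> (-4,-114) [heading=270, draw]
    -- iteration 3/4 --
    FD 3: (-4,-114) -> (-4,-117) [heading=270, draw]
    FD 9: (-4,-117) -> (-4,-126) [heading=270, draw]
    -- iteration 4/4 --
    FD 3: (-4,-126) -> (-4,-129) [heading=270, draw]
    FD 9: (-4,-129) -> (-4,-138) [heading=270, draw]
  ]
]
Final: pos=(-4,-138), heading=270, 18 segment(s) drawn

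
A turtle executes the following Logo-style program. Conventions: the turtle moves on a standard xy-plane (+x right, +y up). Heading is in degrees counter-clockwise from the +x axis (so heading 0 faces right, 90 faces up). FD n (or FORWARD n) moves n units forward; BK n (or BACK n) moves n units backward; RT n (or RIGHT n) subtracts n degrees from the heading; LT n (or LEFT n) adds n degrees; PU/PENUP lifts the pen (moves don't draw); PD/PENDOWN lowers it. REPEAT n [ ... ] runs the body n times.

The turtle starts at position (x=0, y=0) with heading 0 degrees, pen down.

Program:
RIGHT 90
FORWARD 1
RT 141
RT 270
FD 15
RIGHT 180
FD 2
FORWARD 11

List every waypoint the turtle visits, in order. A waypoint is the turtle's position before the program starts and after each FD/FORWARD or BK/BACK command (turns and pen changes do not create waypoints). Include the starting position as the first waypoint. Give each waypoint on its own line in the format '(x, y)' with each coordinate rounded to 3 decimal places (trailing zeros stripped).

Executing turtle program step by step:
Start: pos=(0,0), heading=0, pen down
RT 90: heading 0 -> 270
FD 1: (0,0) -> (0,-1) [heading=270, draw]
RT 141: heading 270 -> 129
RT 270: heading 129 -> 219
FD 15: (0,-1) -> (-11.657,-10.44) [heading=219, draw]
RT 180: heading 219 -> 39
FD 2: (-11.657,-10.44) -> (-10.103,-9.181) [heading=39, draw]
FD 11: (-10.103,-9.181) -> (-1.554,-2.259) [heading=39, draw]
Final: pos=(-1.554,-2.259), heading=39, 4 segment(s) drawn
Waypoints (5 total):
(0, 0)
(0, -1)
(-11.657, -10.44)
(-10.103, -9.181)
(-1.554, -2.259)

Answer: (0, 0)
(0, -1)
(-11.657, -10.44)
(-10.103, -9.181)
(-1.554, -2.259)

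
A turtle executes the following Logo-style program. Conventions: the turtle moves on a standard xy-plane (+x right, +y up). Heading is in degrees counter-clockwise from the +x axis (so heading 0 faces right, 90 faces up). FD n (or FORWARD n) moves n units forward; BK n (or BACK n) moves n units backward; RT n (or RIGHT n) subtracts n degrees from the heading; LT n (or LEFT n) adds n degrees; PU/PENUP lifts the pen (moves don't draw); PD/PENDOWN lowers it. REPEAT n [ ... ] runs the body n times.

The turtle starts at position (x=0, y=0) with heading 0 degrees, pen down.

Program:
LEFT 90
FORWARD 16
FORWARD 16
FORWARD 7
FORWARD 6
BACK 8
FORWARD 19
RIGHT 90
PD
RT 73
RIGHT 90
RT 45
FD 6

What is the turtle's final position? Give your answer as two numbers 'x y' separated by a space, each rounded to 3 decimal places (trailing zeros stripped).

Executing turtle program step by step:
Start: pos=(0,0), heading=0, pen down
LT 90: heading 0 -> 90
FD 16: (0,0) -> (0,16) [heading=90, draw]
FD 16: (0,16) -> (0,32) [heading=90, draw]
FD 7: (0,32) -> (0,39) [heading=90, draw]
FD 6: (0,39) -> (0,45) [heading=90, draw]
BK 8: (0,45) -> (0,37) [heading=90, draw]
FD 19: (0,37) -> (0,56) [heading=90, draw]
RT 90: heading 90 -> 0
PD: pen down
RT 73: heading 0 -> 287
RT 90: heading 287 -> 197
RT 45: heading 197 -> 152
FD 6: (0,56) -> (-5.298,58.817) [heading=152, draw]
Final: pos=(-5.298,58.817), heading=152, 7 segment(s) drawn

Answer: -5.298 58.817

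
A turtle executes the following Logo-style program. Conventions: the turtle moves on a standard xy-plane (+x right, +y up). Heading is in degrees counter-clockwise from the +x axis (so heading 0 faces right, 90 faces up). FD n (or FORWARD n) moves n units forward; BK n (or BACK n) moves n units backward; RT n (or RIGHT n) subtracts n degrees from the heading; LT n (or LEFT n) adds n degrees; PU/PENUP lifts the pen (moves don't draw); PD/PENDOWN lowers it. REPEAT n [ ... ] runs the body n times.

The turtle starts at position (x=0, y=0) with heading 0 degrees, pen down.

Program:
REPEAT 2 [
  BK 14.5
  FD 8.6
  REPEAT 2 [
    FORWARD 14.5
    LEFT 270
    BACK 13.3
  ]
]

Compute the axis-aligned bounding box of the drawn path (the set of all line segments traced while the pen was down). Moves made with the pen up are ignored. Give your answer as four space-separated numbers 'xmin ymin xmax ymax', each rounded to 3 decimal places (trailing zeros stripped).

Answer: -14.5 -14.5 36.4 13.3

Derivation:
Executing turtle program step by step:
Start: pos=(0,0), heading=0, pen down
REPEAT 2 [
  -- iteration 1/2 --
  BK 14.5: (0,0) -> (-14.5,0) [heading=0, draw]
  FD 8.6: (-14.5,0) -> (-5.9,0) [heading=0, draw]
  REPEAT 2 [
    -- iteration 1/2 --
    FD 14.5: (-5.9,0) -> (8.6,0) [heading=0, draw]
    LT 270: heading 0 -> 270
    BK 13.3: (8.6,0) -> (8.6,13.3) [heading=270, draw]
    -- iteration 2/2 --
    FD 14.5: (8.6,13.3) -> (8.6,-1.2) [heading=270, draw]
    LT 270: heading 270 -> 180
    BK 13.3: (8.6,-1.2) -> (21.9,-1.2) [heading=180, draw]
  ]
  -- iteration 2/2 --
  BK 14.5: (21.9,-1.2) -> (36.4,-1.2) [heading=180, draw]
  FD 8.6: (36.4,-1.2) -> (27.8,-1.2) [heading=180, draw]
  REPEAT 2 [
    -- iteration 1/2 --
    FD 14.5: (27.8,-1.2) -> (13.3,-1.2) [heading=180, draw]
    LT 270: heading 180 -> 90
    BK 13.3: (13.3,-1.2) -> (13.3,-14.5) [heading=90, draw]
    -- iteration 2/2 --
    FD 14.5: (13.3,-14.5) -> (13.3,0) [heading=90, draw]
    LT 270: heading 90 -> 0
    BK 13.3: (13.3,0) -> (0,0) [heading=0, draw]
  ]
]
Final: pos=(0,0), heading=0, 12 segment(s) drawn

Segment endpoints: x in {-14.5, -5.9, 0, 0, 8.6, 8.6, 13.3, 13.3, 21.9, 27.8, 36.4}, y in {-14.5, -1.2, -1.2, -1.2, -1.2, -1.2, 0, 0, 0, 13.3}
xmin=-14.5, ymin=-14.5, xmax=36.4, ymax=13.3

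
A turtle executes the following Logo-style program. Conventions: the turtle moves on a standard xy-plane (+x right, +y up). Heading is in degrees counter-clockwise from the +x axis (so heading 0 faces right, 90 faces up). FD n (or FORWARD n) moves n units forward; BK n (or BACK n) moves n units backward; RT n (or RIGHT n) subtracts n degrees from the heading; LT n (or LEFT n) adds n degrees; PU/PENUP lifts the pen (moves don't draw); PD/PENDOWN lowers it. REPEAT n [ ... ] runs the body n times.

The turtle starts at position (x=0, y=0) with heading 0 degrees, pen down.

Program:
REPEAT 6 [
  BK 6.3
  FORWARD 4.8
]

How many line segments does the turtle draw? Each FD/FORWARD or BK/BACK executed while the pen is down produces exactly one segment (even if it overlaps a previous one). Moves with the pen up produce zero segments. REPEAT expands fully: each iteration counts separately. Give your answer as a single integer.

Answer: 12

Derivation:
Executing turtle program step by step:
Start: pos=(0,0), heading=0, pen down
REPEAT 6 [
  -- iteration 1/6 --
  BK 6.3: (0,0) -> (-6.3,0) [heading=0, draw]
  FD 4.8: (-6.3,0) -> (-1.5,0) [heading=0, draw]
  -- iteration 2/6 --
  BK 6.3: (-1.5,0) -> (-7.8,0) [heading=0, draw]
  FD 4.8: (-7.8,0) -> (-3,0) [heading=0, draw]
  -- iteration 3/6 --
  BK 6.3: (-3,0) -> (-9.3,0) [heading=0, draw]
  FD 4.8: (-9.3,0) -> (-4.5,0) [heading=0, draw]
  -- iteration 4/6 --
  BK 6.3: (-4.5,0) -> (-10.8,0) [heading=0, draw]
  FD 4.8: (-10.8,0) -> (-6,0) [heading=0, draw]
  -- iteration 5/6 --
  BK 6.3: (-6,0) -> (-12.3,0) [heading=0, draw]
  FD 4.8: (-12.3,0) -> (-7.5,0) [heading=0, draw]
  -- iteration 6/6 --
  BK 6.3: (-7.5,0) -> (-13.8,0) [heading=0, draw]
  FD 4.8: (-13.8,0) -> (-9,0) [heading=0, draw]
]
Final: pos=(-9,0), heading=0, 12 segment(s) drawn
Segments drawn: 12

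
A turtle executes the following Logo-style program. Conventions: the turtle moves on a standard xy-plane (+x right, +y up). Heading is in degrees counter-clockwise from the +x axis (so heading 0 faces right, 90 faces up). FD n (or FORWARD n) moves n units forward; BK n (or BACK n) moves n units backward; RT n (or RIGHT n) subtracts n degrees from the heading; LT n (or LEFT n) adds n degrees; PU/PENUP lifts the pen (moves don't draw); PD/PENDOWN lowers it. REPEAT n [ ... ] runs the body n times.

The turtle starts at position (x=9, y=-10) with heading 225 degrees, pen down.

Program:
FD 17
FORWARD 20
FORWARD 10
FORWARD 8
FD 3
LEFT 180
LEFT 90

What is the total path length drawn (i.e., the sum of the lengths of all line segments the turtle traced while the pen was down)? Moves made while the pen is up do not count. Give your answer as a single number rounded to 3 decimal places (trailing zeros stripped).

Executing turtle program step by step:
Start: pos=(9,-10), heading=225, pen down
FD 17: (9,-10) -> (-3.021,-22.021) [heading=225, draw]
FD 20: (-3.021,-22.021) -> (-17.163,-36.163) [heading=225, draw]
FD 10: (-17.163,-36.163) -> (-24.234,-43.234) [heading=225, draw]
FD 8: (-24.234,-43.234) -> (-29.891,-48.891) [heading=225, draw]
FD 3: (-29.891,-48.891) -> (-32.012,-51.012) [heading=225, draw]
LT 180: heading 225 -> 45
LT 90: heading 45 -> 135
Final: pos=(-32.012,-51.012), heading=135, 5 segment(s) drawn

Segment lengths:
  seg 1: (9,-10) -> (-3.021,-22.021), length = 17
  seg 2: (-3.021,-22.021) -> (-17.163,-36.163), length = 20
  seg 3: (-17.163,-36.163) -> (-24.234,-43.234), length = 10
  seg 4: (-24.234,-43.234) -> (-29.891,-48.891), length = 8
  seg 5: (-29.891,-48.891) -> (-32.012,-51.012), length = 3
Total = 58

Answer: 58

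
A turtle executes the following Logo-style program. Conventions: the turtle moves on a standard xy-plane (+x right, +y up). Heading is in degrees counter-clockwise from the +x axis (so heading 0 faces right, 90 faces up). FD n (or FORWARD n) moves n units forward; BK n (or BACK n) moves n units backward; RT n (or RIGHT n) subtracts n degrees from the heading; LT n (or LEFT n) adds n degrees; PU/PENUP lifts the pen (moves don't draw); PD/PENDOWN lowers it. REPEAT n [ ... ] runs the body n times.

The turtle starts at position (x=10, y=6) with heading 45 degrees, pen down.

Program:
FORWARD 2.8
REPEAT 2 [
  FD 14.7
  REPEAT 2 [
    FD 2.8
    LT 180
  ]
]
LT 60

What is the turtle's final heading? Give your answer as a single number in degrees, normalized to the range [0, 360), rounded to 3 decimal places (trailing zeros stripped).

Executing turtle program step by step:
Start: pos=(10,6), heading=45, pen down
FD 2.8: (10,6) -> (11.98,7.98) [heading=45, draw]
REPEAT 2 [
  -- iteration 1/2 --
  FD 14.7: (11.98,7.98) -> (22.374,18.374) [heading=45, draw]
  REPEAT 2 [
    -- iteration 1/2 --
    FD 2.8: (22.374,18.374) -> (24.354,20.354) [heading=45, draw]
    LT 180: heading 45 -> 225
    -- iteration 2/2 --
    FD 2.8: (24.354,20.354) -> (22.374,18.374) [heading=225, draw]
    LT 180: heading 225 -> 45
  ]
  -- iteration 2/2 --
  FD 14.7: (22.374,18.374) -> (32.769,28.769) [heading=45, draw]
  REPEAT 2 [
    -- iteration 1/2 --
    FD 2.8: (32.769,28.769) -> (34.749,30.749) [heading=45, draw]
    LT 180: heading 45 -> 225
    -- iteration 2/2 --
    FD 2.8: (34.749,30.749) -> (32.769,28.769) [heading=225, draw]
    LT 180: heading 225 -> 45
  ]
]
LT 60: heading 45 -> 105
Final: pos=(32.769,28.769), heading=105, 7 segment(s) drawn

Answer: 105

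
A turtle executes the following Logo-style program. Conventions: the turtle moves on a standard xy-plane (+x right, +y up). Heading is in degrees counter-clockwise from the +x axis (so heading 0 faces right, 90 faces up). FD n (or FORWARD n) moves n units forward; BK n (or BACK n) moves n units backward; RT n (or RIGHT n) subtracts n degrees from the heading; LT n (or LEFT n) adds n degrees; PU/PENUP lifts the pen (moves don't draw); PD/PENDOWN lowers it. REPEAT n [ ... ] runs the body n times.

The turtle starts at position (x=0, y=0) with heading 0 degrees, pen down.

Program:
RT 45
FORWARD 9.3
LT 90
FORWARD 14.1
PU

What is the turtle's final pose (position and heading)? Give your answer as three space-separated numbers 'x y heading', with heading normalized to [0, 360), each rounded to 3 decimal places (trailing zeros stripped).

Executing turtle program step by step:
Start: pos=(0,0), heading=0, pen down
RT 45: heading 0 -> 315
FD 9.3: (0,0) -> (6.576,-6.576) [heading=315, draw]
LT 90: heading 315 -> 45
FD 14.1: (6.576,-6.576) -> (16.546,3.394) [heading=45, draw]
PU: pen up
Final: pos=(16.546,3.394), heading=45, 2 segment(s) drawn

Answer: 16.546 3.394 45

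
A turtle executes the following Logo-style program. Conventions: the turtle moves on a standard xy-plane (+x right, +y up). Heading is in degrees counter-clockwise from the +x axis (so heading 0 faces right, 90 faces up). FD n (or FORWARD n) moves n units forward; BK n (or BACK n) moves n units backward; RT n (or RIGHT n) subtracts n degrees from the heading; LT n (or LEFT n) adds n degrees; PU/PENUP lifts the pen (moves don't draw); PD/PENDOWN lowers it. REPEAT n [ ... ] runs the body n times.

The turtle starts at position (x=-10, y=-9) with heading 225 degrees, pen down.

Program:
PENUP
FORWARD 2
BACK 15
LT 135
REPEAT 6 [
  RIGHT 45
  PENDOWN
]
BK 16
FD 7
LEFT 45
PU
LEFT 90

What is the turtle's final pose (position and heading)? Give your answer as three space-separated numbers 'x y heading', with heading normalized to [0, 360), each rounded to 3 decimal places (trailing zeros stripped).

Executing turtle program step by step:
Start: pos=(-10,-9), heading=225, pen down
PU: pen up
FD 2: (-10,-9) -> (-11.414,-10.414) [heading=225, move]
BK 15: (-11.414,-10.414) -> (-0.808,0.192) [heading=225, move]
LT 135: heading 225 -> 0
REPEAT 6 [
  -- iteration 1/6 --
  RT 45: heading 0 -> 315
  PD: pen down
  -- iteration 2/6 --
  RT 45: heading 315 -> 270
  PD: pen down
  -- iteration 3/6 --
  RT 45: heading 270 -> 225
  PD: pen down
  -- iteration 4/6 --
  RT 45: heading 225 -> 180
  PD: pen down
  -- iteration 5/6 --
  RT 45: heading 180 -> 135
  PD: pen down
  -- iteration 6/6 --
  RT 45: heading 135 -> 90
  PD: pen down
]
BK 16: (-0.808,0.192) -> (-0.808,-15.808) [heading=90, draw]
FD 7: (-0.808,-15.808) -> (-0.808,-8.808) [heading=90, draw]
LT 45: heading 90 -> 135
PU: pen up
LT 90: heading 135 -> 225
Final: pos=(-0.808,-8.808), heading=225, 2 segment(s) drawn

Answer: -0.808 -8.808 225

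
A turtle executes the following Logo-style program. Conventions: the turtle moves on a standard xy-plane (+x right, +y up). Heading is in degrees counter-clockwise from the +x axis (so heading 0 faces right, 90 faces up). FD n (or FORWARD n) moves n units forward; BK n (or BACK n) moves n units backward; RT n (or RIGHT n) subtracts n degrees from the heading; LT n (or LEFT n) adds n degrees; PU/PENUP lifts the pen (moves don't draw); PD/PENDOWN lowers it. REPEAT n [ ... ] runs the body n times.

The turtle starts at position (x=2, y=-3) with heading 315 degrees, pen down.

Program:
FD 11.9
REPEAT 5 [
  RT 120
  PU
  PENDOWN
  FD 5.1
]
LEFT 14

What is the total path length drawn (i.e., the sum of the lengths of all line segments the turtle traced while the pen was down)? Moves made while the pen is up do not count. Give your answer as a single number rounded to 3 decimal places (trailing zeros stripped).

Answer: 37.4

Derivation:
Executing turtle program step by step:
Start: pos=(2,-3), heading=315, pen down
FD 11.9: (2,-3) -> (10.415,-11.415) [heading=315, draw]
REPEAT 5 [
  -- iteration 1/5 --
  RT 120: heading 315 -> 195
  PU: pen up
  PD: pen down
  FD 5.1: (10.415,-11.415) -> (5.488,-12.735) [heading=195, draw]
  -- iteration 2/5 --
  RT 120: heading 195 -> 75
  PU: pen up
  PD: pen down
  FD 5.1: (5.488,-12.735) -> (6.808,-7.808) [heading=75, draw]
  -- iteration 3/5 --
  RT 120: heading 75 -> 315
  PU: pen up
  PD: pen down
  FD 5.1: (6.808,-7.808) -> (10.415,-11.415) [heading=315, draw]
  -- iteration 4/5 --
  RT 120: heading 315 -> 195
  PU: pen up
  PD: pen down
  FD 5.1: (10.415,-11.415) -> (5.488,-12.735) [heading=195, draw]
  -- iteration 5/5 --
  RT 120: heading 195 -> 75
  PU: pen up
  PD: pen down
  FD 5.1: (5.488,-12.735) -> (6.808,-7.808) [heading=75, draw]
]
LT 14: heading 75 -> 89
Final: pos=(6.808,-7.808), heading=89, 6 segment(s) drawn

Segment lengths:
  seg 1: (2,-3) -> (10.415,-11.415), length = 11.9
  seg 2: (10.415,-11.415) -> (5.488,-12.735), length = 5.1
  seg 3: (5.488,-12.735) -> (6.808,-7.808), length = 5.1
  seg 4: (6.808,-7.808) -> (10.415,-11.415), length = 5.1
  seg 5: (10.415,-11.415) -> (5.488,-12.735), length = 5.1
  seg 6: (5.488,-12.735) -> (6.808,-7.808), length = 5.1
Total = 37.4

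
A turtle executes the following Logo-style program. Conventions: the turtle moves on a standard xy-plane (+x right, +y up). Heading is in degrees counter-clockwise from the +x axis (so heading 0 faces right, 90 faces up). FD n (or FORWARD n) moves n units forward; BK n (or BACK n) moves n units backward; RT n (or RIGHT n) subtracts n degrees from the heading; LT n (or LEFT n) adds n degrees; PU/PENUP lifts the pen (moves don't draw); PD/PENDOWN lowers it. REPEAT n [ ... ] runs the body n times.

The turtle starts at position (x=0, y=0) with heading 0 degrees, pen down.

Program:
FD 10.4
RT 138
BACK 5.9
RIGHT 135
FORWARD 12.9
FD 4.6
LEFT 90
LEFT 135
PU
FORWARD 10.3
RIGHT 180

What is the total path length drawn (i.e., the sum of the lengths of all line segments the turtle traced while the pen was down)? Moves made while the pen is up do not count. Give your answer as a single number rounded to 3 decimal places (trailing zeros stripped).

Answer: 33.8

Derivation:
Executing turtle program step by step:
Start: pos=(0,0), heading=0, pen down
FD 10.4: (0,0) -> (10.4,0) [heading=0, draw]
RT 138: heading 0 -> 222
BK 5.9: (10.4,0) -> (14.785,3.948) [heading=222, draw]
RT 135: heading 222 -> 87
FD 12.9: (14.785,3.948) -> (15.46,16.83) [heading=87, draw]
FD 4.6: (15.46,16.83) -> (15.7,21.424) [heading=87, draw]
LT 90: heading 87 -> 177
LT 135: heading 177 -> 312
PU: pen up
FD 10.3: (15.7,21.424) -> (22.592,13.769) [heading=312, move]
RT 180: heading 312 -> 132
Final: pos=(22.592,13.769), heading=132, 4 segment(s) drawn

Segment lengths:
  seg 1: (0,0) -> (10.4,0), length = 10.4
  seg 2: (10.4,0) -> (14.785,3.948), length = 5.9
  seg 3: (14.785,3.948) -> (15.46,16.83), length = 12.9
  seg 4: (15.46,16.83) -> (15.7,21.424), length = 4.6
Total = 33.8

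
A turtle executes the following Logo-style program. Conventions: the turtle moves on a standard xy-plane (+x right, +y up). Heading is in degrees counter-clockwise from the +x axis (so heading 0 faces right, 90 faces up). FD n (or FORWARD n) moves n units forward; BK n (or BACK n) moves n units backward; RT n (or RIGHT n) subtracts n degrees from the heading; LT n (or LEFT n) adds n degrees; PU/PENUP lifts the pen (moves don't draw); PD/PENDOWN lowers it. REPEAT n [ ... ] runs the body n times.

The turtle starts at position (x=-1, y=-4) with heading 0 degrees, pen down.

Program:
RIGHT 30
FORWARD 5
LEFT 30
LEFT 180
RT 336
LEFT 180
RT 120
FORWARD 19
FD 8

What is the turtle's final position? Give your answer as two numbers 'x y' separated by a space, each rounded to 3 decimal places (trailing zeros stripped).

Answer: 0.508 -33.352

Derivation:
Executing turtle program step by step:
Start: pos=(-1,-4), heading=0, pen down
RT 30: heading 0 -> 330
FD 5: (-1,-4) -> (3.33,-6.5) [heading=330, draw]
LT 30: heading 330 -> 0
LT 180: heading 0 -> 180
RT 336: heading 180 -> 204
LT 180: heading 204 -> 24
RT 120: heading 24 -> 264
FD 19: (3.33,-6.5) -> (1.344,-25.396) [heading=264, draw]
FD 8: (1.344,-25.396) -> (0.508,-33.352) [heading=264, draw]
Final: pos=(0.508,-33.352), heading=264, 3 segment(s) drawn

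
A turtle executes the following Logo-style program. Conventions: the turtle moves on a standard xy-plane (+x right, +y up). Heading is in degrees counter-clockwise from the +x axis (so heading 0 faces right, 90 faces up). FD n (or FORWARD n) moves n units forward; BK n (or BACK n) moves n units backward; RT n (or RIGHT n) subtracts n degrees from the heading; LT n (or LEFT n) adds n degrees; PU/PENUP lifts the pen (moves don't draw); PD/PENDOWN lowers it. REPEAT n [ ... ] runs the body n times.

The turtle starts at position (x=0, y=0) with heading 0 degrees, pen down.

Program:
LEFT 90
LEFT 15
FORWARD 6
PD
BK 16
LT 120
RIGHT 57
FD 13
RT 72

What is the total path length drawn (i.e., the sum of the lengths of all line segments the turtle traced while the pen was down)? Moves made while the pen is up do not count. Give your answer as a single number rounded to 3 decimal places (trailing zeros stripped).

Answer: 35

Derivation:
Executing turtle program step by step:
Start: pos=(0,0), heading=0, pen down
LT 90: heading 0 -> 90
LT 15: heading 90 -> 105
FD 6: (0,0) -> (-1.553,5.796) [heading=105, draw]
PD: pen down
BK 16: (-1.553,5.796) -> (2.588,-9.659) [heading=105, draw]
LT 120: heading 105 -> 225
RT 57: heading 225 -> 168
FD 13: (2.588,-9.659) -> (-10.128,-6.956) [heading=168, draw]
RT 72: heading 168 -> 96
Final: pos=(-10.128,-6.956), heading=96, 3 segment(s) drawn

Segment lengths:
  seg 1: (0,0) -> (-1.553,5.796), length = 6
  seg 2: (-1.553,5.796) -> (2.588,-9.659), length = 16
  seg 3: (2.588,-9.659) -> (-10.128,-6.956), length = 13
Total = 35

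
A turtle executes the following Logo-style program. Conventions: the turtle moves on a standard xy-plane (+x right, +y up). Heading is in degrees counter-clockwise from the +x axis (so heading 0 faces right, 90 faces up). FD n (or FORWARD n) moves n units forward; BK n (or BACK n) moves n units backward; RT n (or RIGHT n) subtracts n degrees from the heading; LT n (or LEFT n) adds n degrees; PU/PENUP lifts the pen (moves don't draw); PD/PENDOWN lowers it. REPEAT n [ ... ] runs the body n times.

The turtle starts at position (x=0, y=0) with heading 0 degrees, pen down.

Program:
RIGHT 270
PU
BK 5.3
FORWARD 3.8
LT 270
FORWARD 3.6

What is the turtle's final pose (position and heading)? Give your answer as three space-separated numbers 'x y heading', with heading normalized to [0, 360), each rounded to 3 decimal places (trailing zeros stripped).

Executing turtle program step by step:
Start: pos=(0,0), heading=0, pen down
RT 270: heading 0 -> 90
PU: pen up
BK 5.3: (0,0) -> (0,-5.3) [heading=90, move]
FD 3.8: (0,-5.3) -> (0,-1.5) [heading=90, move]
LT 270: heading 90 -> 0
FD 3.6: (0,-1.5) -> (3.6,-1.5) [heading=0, move]
Final: pos=(3.6,-1.5), heading=0, 0 segment(s) drawn

Answer: 3.6 -1.5 0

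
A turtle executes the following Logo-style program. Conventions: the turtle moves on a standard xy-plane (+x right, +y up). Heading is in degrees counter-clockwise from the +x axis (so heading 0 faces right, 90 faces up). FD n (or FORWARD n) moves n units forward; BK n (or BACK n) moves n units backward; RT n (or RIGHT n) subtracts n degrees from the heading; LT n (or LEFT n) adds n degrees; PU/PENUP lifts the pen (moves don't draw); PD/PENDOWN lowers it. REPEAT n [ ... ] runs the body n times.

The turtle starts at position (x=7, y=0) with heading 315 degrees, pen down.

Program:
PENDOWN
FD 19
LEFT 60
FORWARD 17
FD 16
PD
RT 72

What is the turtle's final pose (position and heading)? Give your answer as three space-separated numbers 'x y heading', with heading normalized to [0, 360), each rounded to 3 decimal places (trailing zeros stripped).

Answer: 52.311 -4.894 303

Derivation:
Executing turtle program step by step:
Start: pos=(7,0), heading=315, pen down
PD: pen down
FD 19: (7,0) -> (20.435,-13.435) [heading=315, draw]
LT 60: heading 315 -> 15
FD 17: (20.435,-13.435) -> (36.856,-9.035) [heading=15, draw]
FD 16: (36.856,-9.035) -> (52.311,-4.894) [heading=15, draw]
PD: pen down
RT 72: heading 15 -> 303
Final: pos=(52.311,-4.894), heading=303, 3 segment(s) drawn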